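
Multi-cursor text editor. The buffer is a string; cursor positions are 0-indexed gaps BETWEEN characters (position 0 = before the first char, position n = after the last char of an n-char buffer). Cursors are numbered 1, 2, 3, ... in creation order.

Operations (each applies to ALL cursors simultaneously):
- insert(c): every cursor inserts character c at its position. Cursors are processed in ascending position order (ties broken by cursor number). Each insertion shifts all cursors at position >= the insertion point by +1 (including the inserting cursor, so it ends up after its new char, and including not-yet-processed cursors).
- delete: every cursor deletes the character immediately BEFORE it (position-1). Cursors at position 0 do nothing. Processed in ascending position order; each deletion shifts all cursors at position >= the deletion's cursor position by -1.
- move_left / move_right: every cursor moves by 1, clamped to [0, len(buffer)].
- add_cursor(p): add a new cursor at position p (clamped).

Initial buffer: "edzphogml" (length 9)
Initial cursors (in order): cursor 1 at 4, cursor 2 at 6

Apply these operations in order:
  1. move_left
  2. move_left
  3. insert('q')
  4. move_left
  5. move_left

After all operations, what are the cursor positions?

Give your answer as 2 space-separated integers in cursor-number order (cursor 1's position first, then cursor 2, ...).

After op 1 (move_left): buffer="edzphogml" (len 9), cursors c1@3 c2@5, authorship .........
After op 2 (move_left): buffer="edzphogml" (len 9), cursors c1@2 c2@4, authorship .........
After op 3 (insert('q')): buffer="edqzpqhogml" (len 11), cursors c1@3 c2@6, authorship ..1..2.....
After op 4 (move_left): buffer="edqzpqhogml" (len 11), cursors c1@2 c2@5, authorship ..1..2.....
After op 5 (move_left): buffer="edqzpqhogml" (len 11), cursors c1@1 c2@4, authorship ..1..2.....

Answer: 1 4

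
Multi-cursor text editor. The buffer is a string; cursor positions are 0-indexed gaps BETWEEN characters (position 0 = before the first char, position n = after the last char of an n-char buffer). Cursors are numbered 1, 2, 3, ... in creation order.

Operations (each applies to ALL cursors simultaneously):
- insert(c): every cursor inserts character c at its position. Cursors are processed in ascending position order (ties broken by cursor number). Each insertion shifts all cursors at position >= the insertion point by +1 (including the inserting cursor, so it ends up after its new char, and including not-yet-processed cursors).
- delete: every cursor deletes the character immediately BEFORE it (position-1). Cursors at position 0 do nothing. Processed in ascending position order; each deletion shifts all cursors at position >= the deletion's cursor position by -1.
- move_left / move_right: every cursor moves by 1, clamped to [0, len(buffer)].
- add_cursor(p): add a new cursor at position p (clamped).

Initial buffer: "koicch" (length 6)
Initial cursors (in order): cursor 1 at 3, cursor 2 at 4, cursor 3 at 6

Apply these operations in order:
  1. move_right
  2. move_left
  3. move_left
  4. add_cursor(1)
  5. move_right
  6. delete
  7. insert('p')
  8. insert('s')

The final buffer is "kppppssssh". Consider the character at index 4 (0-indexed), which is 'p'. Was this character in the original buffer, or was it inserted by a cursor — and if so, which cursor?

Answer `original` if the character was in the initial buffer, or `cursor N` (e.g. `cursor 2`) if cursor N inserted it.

After op 1 (move_right): buffer="koicch" (len 6), cursors c1@4 c2@5 c3@6, authorship ......
After op 2 (move_left): buffer="koicch" (len 6), cursors c1@3 c2@4 c3@5, authorship ......
After op 3 (move_left): buffer="koicch" (len 6), cursors c1@2 c2@3 c3@4, authorship ......
After op 4 (add_cursor(1)): buffer="koicch" (len 6), cursors c4@1 c1@2 c2@3 c3@4, authorship ......
After op 5 (move_right): buffer="koicch" (len 6), cursors c4@2 c1@3 c2@4 c3@5, authorship ......
After op 6 (delete): buffer="kh" (len 2), cursors c1@1 c2@1 c3@1 c4@1, authorship ..
After op 7 (insert('p')): buffer="kpppph" (len 6), cursors c1@5 c2@5 c3@5 c4@5, authorship .1234.
After op 8 (insert('s')): buffer="kppppssssh" (len 10), cursors c1@9 c2@9 c3@9 c4@9, authorship .12341234.
Authorship (.=original, N=cursor N): . 1 2 3 4 1 2 3 4 .
Index 4: author = 4

Answer: cursor 4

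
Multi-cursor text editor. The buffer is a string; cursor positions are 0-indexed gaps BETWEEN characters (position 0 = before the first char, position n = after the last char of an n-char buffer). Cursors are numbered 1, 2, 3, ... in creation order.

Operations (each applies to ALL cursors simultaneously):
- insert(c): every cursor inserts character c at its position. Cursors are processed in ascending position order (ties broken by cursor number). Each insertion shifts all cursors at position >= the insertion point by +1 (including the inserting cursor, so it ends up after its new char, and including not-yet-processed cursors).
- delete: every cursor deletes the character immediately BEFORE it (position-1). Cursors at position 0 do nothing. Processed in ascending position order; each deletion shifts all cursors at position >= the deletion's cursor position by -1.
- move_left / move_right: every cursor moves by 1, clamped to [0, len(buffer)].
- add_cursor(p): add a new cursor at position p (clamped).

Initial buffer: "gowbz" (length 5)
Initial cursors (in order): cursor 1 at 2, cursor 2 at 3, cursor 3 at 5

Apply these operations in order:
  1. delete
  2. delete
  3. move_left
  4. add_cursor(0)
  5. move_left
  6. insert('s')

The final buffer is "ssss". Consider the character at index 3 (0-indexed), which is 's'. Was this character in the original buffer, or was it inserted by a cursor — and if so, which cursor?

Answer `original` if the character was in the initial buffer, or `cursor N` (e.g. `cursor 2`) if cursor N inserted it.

After op 1 (delete): buffer="gb" (len 2), cursors c1@1 c2@1 c3@2, authorship ..
After op 2 (delete): buffer="" (len 0), cursors c1@0 c2@0 c3@0, authorship 
After op 3 (move_left): buffer="" (len 0), cursors c1@0 c2@0 c3@0, authorship 
After op 4 (add_cursor(0)): buffer="" (len 0), cursors c1@0 c2@0 c3@0 c4@0, authorship 
After op 5 (move_left): buffer="" (len 0), cursors c1@0 c2@0 c3@0 c4@0, authorship 
After op 6 (insert('s')): buffer="ssss" (len 4), cursors c1@4 c2@4 c3@4 c4@4, authorship 1234
Authorship (.=original, N=cursor N): 1 2 3 4
Index 3: author = 4

Answer: cursor 4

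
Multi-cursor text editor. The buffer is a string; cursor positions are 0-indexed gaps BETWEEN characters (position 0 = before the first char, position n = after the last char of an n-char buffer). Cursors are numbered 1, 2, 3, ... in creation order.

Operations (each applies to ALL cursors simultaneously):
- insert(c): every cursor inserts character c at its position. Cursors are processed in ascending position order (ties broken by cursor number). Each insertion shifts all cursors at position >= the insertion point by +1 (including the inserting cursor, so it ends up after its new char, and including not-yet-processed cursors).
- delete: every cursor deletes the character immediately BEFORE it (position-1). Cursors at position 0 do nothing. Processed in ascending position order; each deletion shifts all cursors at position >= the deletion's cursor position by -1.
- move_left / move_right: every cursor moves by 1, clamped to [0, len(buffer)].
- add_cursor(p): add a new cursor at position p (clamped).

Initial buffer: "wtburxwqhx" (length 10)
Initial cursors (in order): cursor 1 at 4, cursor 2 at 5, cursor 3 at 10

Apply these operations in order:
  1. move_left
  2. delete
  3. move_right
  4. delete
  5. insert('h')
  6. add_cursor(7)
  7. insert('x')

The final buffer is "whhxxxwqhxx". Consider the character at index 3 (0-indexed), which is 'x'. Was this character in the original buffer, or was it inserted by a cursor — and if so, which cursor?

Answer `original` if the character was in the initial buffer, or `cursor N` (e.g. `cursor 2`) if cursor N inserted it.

Answer: cursor 1

Derivation:
After op 1 (move_left): buffer="wtburxwqhx" (len 10), cursors c1@3 c2@4 c3@9, authorship ..........
After op 2 (delete): buffer="wtrxwqx" (len 7), cursors c1@2 c2@2 c3@6, authorship .......
After op 3 (move_right): buffer="wtrxwqx" (len 7), cursors c1@3 c2@3 c3@7, authorship .......
After op 4 (delete): buffer="wxwq" (len 4), cursors c1@1 c2@1 c3@4, authorship ....
After op 5 (insert('h')): buffer="whhxwqh" (len 7), cursors c1@3 c2@3 c3@7, authorship .12...3
After op 6 (add_cursor(7)): buffer="whhxwqh" (len 7), cursors c1@3 c2@3 c3@7 c4@7, authorship .12...3
After op 7 (insert('x')): buffer="whhxxxwqhxx" (len 11), cursors c1@5 c2@5 c3@11 c4@11, authorship .1212...334
Authorship (.=original, N=cursor N): . 1 2 1 2 . . . 3 3 4
Index 3: author = 1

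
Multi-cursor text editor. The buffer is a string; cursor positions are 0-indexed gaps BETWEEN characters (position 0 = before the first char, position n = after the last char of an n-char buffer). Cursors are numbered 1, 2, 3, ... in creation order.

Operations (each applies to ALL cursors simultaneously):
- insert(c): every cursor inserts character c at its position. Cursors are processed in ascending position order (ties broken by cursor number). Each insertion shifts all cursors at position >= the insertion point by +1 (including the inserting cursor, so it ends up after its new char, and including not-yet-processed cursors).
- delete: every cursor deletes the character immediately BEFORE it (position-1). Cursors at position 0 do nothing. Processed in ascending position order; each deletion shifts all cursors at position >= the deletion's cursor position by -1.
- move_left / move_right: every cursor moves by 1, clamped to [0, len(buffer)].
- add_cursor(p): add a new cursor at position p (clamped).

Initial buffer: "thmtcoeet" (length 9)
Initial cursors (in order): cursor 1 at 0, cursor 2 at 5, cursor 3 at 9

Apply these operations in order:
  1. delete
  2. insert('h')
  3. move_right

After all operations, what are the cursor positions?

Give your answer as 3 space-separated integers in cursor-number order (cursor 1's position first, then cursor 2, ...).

After op 1 (delete): buffer="thmtoee" (len 7), cursors c1@0 c2@4 c3@7, authorship .......
After op 2 (insert('h')): buffer="hthmthoeeh" (len 10), cursors c1@1 c2@6 c3@10, authorship 1....2...3
After op 3 (move_right): buffer="hthmthoeeh" (len 10), cursors c1@2 c2@7 c3@10, authorship 1....2...3

Answer: 2 7 10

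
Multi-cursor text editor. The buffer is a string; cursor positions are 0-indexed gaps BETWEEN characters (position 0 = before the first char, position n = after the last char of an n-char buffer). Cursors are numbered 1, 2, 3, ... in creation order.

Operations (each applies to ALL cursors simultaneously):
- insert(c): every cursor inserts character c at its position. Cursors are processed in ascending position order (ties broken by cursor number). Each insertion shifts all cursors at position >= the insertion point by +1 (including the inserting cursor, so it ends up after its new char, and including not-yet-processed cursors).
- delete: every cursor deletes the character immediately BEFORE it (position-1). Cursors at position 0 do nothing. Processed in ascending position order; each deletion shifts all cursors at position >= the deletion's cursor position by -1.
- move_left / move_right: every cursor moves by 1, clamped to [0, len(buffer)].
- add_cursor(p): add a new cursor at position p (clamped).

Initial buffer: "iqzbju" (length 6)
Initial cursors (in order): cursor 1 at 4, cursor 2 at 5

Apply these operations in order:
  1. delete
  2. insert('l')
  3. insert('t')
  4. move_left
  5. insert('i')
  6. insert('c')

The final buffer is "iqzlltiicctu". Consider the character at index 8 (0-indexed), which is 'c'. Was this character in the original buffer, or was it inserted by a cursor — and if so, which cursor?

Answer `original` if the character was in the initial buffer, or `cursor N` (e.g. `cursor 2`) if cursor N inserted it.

After op 1 (delete): buffer="iqzu" (len 4), cursors c1@3 c2@3, authorship ....
After op 2 (insert('l')): buffer="iqzllu" (len 6), cursors c1@5 c2@5, authorship ...12.
After op 3 (insert('t')): buffer="iqzllttu" (len 8), cursors c1@7 c2@7, authorship ...1212.
After op 4 (move_left): buffer="iqzllttu" (len 8), cursors c1@6 c2@6, authorship ...1212.
After op 5 (insert('i')): buffer="iqzlltiitu" (len 10), cursors c1@8 c2@8, authorship ...121122.
After op 6 (insert('c')): buffer="iqzlltiicctu" (len 12), cursors c1@10 c2@10, authorship ...12112122.
Authorship (.=original, N=cursor N): . . . 1 2 1 1 2 1 2 2 .
Index 8: author = 1

Answer: cursor 1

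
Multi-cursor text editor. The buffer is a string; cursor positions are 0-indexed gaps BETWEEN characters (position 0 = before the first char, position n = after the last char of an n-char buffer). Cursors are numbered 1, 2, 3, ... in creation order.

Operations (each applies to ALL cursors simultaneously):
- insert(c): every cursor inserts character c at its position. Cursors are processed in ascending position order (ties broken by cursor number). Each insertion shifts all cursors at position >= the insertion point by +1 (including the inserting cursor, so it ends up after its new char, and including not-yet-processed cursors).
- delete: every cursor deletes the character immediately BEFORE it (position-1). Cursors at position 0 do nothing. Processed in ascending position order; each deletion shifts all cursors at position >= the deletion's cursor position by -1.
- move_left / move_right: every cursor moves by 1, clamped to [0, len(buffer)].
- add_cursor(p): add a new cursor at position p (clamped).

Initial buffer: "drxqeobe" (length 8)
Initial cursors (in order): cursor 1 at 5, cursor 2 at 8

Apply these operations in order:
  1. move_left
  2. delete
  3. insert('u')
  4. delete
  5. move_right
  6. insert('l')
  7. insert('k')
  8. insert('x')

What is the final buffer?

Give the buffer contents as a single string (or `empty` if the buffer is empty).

Answer: drxelkxoelkx

Derivation:
After op 1 (move_left): buffer="drxqeobe" (len 8), cursors c1@4 c2@7, authorship ........
After op 2 (delete): buffer="drxeoe" (len 6), cursors c1@3 c2@5, authorship ......
After op 3 (insert('u')): buffer="drxueoue" (len 8), cursors c1@4 c2@7, authorship ...1..2.
After op 4 (delete): buffer="drxeoe" (len 6), cursors c1@3 c2@5, authorship ......
After op 5 (move_right): buffer="drxeoe" (len 6), cursors c1@4 c2@6, authorship ......
After op 6 (insert('l')): buffer="drxeloel" (len 8), cursors c1@5 c2@8, authorship ....1..2
After op 7 (insert('k')): buffer="drxelkoelk" (len 10), cursors c1@6 c2@10, authorship ....11..22
After op 8 (insert('x')): buffer="drxelkxoelkx" (len 12), cursors c1@7 c2@12, authorship ....111..222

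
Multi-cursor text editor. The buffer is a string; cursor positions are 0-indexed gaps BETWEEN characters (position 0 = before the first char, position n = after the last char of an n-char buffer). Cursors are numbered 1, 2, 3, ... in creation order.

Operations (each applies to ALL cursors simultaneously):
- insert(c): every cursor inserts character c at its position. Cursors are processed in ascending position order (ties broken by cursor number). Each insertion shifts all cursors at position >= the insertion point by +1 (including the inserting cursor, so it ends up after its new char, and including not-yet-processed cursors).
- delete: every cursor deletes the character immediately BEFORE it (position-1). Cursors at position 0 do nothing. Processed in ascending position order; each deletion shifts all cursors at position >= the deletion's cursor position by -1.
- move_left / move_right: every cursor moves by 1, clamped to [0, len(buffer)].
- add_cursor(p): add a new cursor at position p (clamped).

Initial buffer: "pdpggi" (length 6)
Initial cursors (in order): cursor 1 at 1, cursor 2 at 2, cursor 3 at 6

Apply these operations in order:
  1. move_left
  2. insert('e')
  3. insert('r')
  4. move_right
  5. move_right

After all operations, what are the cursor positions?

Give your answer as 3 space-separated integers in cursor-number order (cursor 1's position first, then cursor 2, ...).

Answer: 4 7 12

Derivation:
After op 1 (move_left): buffer="pdpggi" (len 6), cursors c1@0 c2@1 c3@5, authorship ......
After op 2 (insert('e')): buffer="epedpggei" (len 9), cursors c1@1 c2@3 c3@8, authorship 1.2....3.
After op 3 (insert('r')): buffer="erperdpggeri" (len 12), cursors c1@2 c2@5 c3@11, authorship 11.22....33.
After op 4 (move_right): buffer="erperdpggeri" (len 12), cursors c1@3 c2@6 c3@12, authorship 11.22....33.
After op 5 (move_right): buffer="erperdpggeri" (len 12), cursors c1@4 c2@7 c3@12, authorship 11.22....33.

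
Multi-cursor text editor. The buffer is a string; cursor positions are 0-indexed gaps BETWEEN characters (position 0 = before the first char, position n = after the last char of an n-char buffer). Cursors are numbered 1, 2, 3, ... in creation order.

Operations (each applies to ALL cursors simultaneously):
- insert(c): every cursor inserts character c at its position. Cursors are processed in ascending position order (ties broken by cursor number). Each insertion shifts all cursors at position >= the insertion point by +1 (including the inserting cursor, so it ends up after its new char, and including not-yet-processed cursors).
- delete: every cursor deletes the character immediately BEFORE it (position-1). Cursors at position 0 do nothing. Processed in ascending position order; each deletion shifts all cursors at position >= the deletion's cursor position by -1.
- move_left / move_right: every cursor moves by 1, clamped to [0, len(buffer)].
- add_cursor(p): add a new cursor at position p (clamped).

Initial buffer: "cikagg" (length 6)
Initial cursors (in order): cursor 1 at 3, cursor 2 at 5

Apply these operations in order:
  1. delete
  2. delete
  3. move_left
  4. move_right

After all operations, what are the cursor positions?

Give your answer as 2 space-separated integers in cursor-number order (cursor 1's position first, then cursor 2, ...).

After op 1 (delete): buffer="ciag" (len 4), cursors c1@2 c2@3, authorship ....
After op 2 (delete): buffer="cg" (len 2), cursors c1@1 c2@1, authorship ..
After op 3 (move_left): buffer="cg" (len 2), cursors c1@0 c2@0, authorship ..
After op 4 (move_right): buffer="cg" (len 2), cursors c1@1 c2@1, authorship ..

Answer: 1 1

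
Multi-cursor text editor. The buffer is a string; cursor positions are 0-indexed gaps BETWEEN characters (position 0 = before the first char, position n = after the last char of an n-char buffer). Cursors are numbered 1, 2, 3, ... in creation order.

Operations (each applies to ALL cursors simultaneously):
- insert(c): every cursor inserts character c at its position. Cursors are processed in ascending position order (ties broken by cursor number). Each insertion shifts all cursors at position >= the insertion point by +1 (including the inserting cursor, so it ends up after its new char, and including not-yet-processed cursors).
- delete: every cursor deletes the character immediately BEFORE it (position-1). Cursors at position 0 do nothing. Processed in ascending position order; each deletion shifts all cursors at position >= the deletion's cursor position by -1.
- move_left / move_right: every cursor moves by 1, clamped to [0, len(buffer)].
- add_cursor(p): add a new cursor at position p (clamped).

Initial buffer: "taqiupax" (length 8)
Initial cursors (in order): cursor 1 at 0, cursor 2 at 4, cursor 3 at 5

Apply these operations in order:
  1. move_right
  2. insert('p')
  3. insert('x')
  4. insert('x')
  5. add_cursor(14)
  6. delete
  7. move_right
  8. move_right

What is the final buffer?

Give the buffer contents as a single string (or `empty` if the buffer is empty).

After op 1 (move_right): buffer="taqiupax" (len 8), cursors c1@1 c2@5 c3@6, authorship ........
After op 2 (insert('p')): buffer="tpaqiupppax" (len 11), cursors c1@2 c2@7 c3@9, authorship .1....2.3..
After op 3 (insert('x')): buffer="tpxaqiupxppxax" (len 14), cursors c1@3 c2@9 c3@12, authorship .11....22.33..
After op 4 (insert('x')): buffer="tpxxaqiupxxppxxax" (len 17), cursors c1@4 c2@11 c3@15, authorship .111....222.333..
After op 5 (add_cursor(14)): buffer="tpxxaqiupxxppxxax" (len 17), cursors c1@4 c2@11 c4@14 c3@15, authorship .111....222.333..
After op 6 (delete): buffer="tpxaqiupxppax" (len 13), cursors c1@3 c2@9 c3@11 c4@11, authorship .11....22.3..
After op 7 (move_right): buffer="tpxaqiupxppax" (len 13), cursors c1@4 c2@10 c3@12 c4@12, authorship .11....22.3..
After op 8 (move_right): buffer="tpxaqiupxppax" (len 13), cursors c1@5 c2@11 c3@13 c4@13, authorship .11....22.3..

Answer: tpxaqiupxppax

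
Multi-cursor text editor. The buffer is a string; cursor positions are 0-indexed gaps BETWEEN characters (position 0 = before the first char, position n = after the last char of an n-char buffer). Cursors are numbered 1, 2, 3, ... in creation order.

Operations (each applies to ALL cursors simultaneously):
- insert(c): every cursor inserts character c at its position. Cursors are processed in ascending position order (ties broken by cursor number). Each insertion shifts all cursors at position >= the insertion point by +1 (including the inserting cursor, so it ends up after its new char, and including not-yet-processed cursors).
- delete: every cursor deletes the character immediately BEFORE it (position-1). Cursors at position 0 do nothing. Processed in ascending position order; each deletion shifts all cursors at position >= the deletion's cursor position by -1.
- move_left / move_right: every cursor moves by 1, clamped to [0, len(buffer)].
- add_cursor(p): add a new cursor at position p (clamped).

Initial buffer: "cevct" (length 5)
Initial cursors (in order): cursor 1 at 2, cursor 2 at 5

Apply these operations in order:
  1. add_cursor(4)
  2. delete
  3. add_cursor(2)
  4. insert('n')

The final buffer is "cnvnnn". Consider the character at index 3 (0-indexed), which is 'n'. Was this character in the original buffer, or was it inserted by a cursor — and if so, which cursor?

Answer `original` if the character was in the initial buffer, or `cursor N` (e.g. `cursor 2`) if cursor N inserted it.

After op 1 (add_cursor(4)): buffer="cevct" (len 5), cursors c1@2 c3@4 c2@5, authorship .....
After op 2 (delete): buffer="cv" (len 2), cursors c1@1 c2@2 c3@2, authorship ..
After op 3 (add_cursor(2)): buffer="cv" (len 2), cursors c1@1 c2@2 c3@2 c4@2, authorship ..
After op 4 (insert('n')): buffer="cnvnnn" (len 6), cursors c1@2 c2@6 c3@6 c4@6, authorship .1.234
Authorship (.=original, N=cursor N): . 1 . 2 3 4
Index 3: author = 2

Answer: cursor 2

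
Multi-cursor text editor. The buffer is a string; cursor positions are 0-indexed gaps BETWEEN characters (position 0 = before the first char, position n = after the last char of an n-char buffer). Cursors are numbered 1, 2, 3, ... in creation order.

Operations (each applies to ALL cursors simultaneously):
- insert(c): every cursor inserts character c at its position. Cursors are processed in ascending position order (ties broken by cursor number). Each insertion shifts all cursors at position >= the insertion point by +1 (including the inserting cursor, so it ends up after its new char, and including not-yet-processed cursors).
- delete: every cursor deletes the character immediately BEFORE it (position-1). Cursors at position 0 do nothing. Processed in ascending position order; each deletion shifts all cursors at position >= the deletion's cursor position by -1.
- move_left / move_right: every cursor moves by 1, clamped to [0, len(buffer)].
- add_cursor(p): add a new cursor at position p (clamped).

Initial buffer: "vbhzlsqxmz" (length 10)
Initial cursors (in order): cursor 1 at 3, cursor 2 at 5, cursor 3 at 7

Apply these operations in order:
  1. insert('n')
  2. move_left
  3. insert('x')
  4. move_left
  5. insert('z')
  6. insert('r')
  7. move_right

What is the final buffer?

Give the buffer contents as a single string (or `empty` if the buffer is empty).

Answer: vbhzrxnzlzrxnsqzrxnxmz

Derivation:
After op 1 (insert('n')): buffer="vbhnzlnsqnxmz" (len 13), cursors c1@4 c2@7 c3@10, authorship ...1..2..3...
After op 2 (move_left): buffer="vbhnzlnsqnxmz" (len 13), cursors c1@3 c2@6 c3@9, authorship ...1..2..3...
After op 3 (insert('x')): buffer="vbhxnzlxnsqxnxmz" (len 16), cursors c1@4 c2@8 c3@12, authorship ...11..22..33...
After op 4 (move_left): buffer="vbhxnzlxnsqxnxmz" (len 16), cursors c1@3 c2@7 c3@11, authorship ...11..22..33...
After op 5 (insert('z')): buffer="vbhzxnzlzxnsqzxnxmz" (len 19), cursors c1@4 c2@9 c3@14, authorship ...111..222..333...
After op 6 (insert('r')): buffer="vbhzrxnzlzrxnsqzrxnxmz" (len 22), cursors c1@5 c2@11 c3@17, authorship ...1111..2222..3333...
After op 7 (move_right): buffer="vbhzrxnzlzrxnsqzrxnxmz" (len 22), cursors c1@6 c2@12 c3@18, authorship ...1111..2222..3333...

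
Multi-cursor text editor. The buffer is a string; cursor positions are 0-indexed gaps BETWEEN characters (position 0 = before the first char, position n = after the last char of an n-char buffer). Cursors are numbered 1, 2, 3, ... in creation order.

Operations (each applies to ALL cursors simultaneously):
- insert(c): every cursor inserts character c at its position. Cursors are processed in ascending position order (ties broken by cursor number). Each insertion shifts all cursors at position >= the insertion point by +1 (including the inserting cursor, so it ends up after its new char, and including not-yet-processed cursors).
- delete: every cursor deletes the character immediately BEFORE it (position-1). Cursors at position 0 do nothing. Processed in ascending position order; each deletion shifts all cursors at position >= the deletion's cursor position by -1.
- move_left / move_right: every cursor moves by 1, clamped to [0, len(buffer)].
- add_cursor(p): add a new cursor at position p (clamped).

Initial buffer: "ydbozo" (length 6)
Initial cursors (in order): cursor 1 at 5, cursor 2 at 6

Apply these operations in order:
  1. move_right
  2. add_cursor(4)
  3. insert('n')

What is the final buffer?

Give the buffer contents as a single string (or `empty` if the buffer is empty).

Answer: ydbonzonn

Derivation:
After op 1 (move_right): buffer="ydbozo" (len 6), cursors c1@6 c2@6, authorship ......
After op 2 (add_cursor(4)): buffer="ydbozo" (len 6), cursors c3@4 c1@6 c2@6, authorship ......
After op 3 (insert('n')): buffer="ydbonzonn" (len 9), cursors c3@5 c1@9 c2@9, authorship ....3..12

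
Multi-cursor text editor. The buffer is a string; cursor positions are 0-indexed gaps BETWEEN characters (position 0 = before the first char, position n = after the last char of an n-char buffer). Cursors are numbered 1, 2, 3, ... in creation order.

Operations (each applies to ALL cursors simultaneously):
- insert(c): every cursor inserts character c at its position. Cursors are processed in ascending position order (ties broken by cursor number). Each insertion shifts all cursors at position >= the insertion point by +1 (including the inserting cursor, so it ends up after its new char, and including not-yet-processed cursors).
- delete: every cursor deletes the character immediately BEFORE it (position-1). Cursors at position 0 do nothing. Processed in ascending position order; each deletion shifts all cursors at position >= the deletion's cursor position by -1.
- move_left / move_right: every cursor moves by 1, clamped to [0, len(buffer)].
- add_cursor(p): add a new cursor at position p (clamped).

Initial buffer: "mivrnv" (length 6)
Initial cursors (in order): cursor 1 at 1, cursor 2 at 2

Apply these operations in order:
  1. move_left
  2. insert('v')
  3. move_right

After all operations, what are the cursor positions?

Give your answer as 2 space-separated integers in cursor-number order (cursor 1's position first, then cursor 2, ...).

After op 1 (move_left): buffer="mivrnv" (len 6), cursors c1@0 c2@1, authorship ......
After op 2 (insert('v')): buffer="vmvivrnv" (len 8), cursors c1@1 c2@3, authorship 1.2.....
After op 3 (move_right): buffer="vmvivrnv" (len 8), cursors c1@2 c2@4, authorship 1.2.....

Answer: 2 4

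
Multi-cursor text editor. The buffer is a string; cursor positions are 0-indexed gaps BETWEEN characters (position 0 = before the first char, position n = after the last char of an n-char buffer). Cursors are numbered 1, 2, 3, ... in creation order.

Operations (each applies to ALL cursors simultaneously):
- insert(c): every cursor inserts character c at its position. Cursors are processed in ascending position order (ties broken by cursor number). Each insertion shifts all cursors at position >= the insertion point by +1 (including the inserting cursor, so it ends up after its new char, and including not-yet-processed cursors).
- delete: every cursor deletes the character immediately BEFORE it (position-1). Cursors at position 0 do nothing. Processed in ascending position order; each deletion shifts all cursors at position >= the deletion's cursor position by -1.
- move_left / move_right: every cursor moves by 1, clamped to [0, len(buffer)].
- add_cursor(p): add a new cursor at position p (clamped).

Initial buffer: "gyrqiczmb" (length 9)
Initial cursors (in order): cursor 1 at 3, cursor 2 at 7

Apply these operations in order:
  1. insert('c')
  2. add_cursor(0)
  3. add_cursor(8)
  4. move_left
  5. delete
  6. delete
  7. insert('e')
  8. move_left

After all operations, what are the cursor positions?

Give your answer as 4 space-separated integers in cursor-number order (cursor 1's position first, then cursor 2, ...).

Answer: 2 5 0 5

Derivation:
After op 1 (insert('c')): buffer="gyrcqiczcmb" (len 11), cursors c1@4 c2@9, authorship ...1....2..
After op 2 (add_cursor(0)): buffer="gyrcqiczcmb" (len 11), cursors c3@0 c1@4 c2@9, authorship ...1....2..
After op 3 (add_cursor(8)): buffer="gyrcqiczcmb" (len 11), cursors c3@0 c1@4 c4@8 c2@9, authorship ...1....2..
After op 4 (move_left): buffer="gyrcqiczcmb" (len 11), cursors c3@0 c1@3 c4@7 c2@8, authorship ...1....2..
After op 5 (delete): buffer="gycqicmb" (len 8), cursors c3@0 c1@2 c2@5 c4@5, authorship ..1..2..
After op 6 (delete): buffer="gccmb" (len 5), cursors c3@0 c1@1 c2@2 c4@2, authorship .12..
After op 7 (insert('e')): buffer="egeceecmb" (len 9), cursors c3@1 c1@3 c2@6 c4@6, authorship 3.11242..
After op 8 (move_left): buffer="egeceecmb" (len 9), cursors c3@0 c1@2 c2@5 c4@5, authorship 3.11242..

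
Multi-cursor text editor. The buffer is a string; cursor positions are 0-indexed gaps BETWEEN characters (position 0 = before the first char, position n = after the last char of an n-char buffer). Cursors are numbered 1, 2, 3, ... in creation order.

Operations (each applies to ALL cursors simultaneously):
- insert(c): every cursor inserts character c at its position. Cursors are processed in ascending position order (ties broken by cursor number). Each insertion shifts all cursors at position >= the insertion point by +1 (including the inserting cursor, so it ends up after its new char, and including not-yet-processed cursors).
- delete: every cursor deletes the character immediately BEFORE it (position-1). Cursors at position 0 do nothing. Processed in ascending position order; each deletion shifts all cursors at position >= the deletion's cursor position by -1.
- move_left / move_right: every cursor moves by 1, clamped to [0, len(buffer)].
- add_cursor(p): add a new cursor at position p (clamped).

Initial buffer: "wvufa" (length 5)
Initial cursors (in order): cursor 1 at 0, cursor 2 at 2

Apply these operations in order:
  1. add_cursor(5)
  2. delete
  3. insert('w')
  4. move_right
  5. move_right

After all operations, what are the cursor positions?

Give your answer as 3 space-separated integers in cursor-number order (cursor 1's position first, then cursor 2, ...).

Answer: 3 5 6

Derivation:
After op 1 (add_cursor(5)): buffer="wvufa" (len 5), cursors c1@0 c2@2 c3@5, authorship .....
After op 2 (delete): buffer="wuf" (len 3), cursors c1@0 c2@1 c3@3, authorship ...
After op 3 (insert('w')): buffer="wwwufw" (len 6), cursors c1@1 c2@3 c3@6, authorship 1.2..3
After op 4 (move_right): buffer="wwwufw" (len 6), cursors c1@2 c2@4 c3@6, authorship 1.2..3
After op 5 (move_right): buffer="wwwufw" (len 6), cursors c1@3 c2@5 c3@6, authorship 1.2..3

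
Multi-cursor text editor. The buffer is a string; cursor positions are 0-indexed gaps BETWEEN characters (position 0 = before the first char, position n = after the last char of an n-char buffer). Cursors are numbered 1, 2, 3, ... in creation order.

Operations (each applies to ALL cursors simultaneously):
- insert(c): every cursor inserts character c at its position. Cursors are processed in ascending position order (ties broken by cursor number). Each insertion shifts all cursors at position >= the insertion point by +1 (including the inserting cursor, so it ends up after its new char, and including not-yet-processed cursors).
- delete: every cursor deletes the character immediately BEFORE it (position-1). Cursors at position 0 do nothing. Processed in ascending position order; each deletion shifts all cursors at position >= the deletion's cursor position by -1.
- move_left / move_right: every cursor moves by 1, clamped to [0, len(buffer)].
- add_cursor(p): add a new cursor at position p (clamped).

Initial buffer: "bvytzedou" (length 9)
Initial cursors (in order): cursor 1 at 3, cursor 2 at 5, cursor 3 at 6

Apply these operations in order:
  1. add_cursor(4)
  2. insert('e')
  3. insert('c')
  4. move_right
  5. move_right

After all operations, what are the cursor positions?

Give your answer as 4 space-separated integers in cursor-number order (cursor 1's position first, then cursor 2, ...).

After op 1 (add_cursor(4)): buffer="bvytzedou" (len 9), cursors c1@3 c4@4 c2@5 c3@6, authorship .........
After op 2 (insert('e')): buffer="bvyetezeeedou" (len 13), cursors c1@4 c4@6 c2@8 c3@10, authorship ...1.4.2.3...
After op 3 (insert('c')): buffer="bvyecteczeceecdou" (len 17), cursors c1@5 c4@8 c2@11 c3@14, authorship ...11.44.22.33...
After op 4 (move_right): buffer="bvyecteczeceecdou" (len 17), cursors c1@6 c4@9 c2@12 c3@15, authorship ...11.44.22.33...
After op 5 (move_right): buffer="bvyecteczeceecdou" (len 17), cursors c1@7 c4@10 c2@13 c3@16, authorship ...11.44.22.33...

Answer: 7 13 16 10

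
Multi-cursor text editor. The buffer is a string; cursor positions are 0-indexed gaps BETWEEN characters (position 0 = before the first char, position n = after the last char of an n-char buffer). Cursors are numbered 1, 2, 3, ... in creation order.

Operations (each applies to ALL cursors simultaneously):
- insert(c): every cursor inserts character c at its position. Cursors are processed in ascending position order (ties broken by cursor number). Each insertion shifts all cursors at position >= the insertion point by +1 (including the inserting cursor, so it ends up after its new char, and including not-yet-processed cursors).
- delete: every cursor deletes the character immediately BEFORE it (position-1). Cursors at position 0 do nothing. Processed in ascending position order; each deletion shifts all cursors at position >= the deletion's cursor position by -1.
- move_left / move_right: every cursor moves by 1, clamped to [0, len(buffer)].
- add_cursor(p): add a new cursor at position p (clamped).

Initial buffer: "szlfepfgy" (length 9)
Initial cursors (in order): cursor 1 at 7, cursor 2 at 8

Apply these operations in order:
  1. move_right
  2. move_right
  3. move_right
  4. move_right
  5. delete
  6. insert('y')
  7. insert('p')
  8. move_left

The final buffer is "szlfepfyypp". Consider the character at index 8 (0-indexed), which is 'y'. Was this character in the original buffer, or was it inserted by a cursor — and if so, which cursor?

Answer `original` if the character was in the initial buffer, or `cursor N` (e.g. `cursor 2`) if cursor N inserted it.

After op 1 (move_right): buffer="szlfepfgy" (len 9), cursors c1@8 c2@9, authorship .........
After op 2 (move_right): buffer="szlfepfgy" (len 9), cursors c1@9 c2@9, authorship .........
After op 3 (move_right): buffer="szlfepfgy" (len 9), cursors c1@9 c2@9, authorship .........
After op 4 (move_right): buffer="szlfepfgy" (len 9), cursors c1@9 c2@9, authorship .........
After op 5 (delete): buffer="szlfepf" (len 7), cursors c1@7 c2@7, authorship .......
After op 6 (insert('y')): buffer="szlfepfyy" (len 9), cursors c1@9 c2@9, authorship .......12
After op 7 (insert('p')): buffer="szlfepfyypp" (len 11), cursors c1@11 c2@11, authorship .......1212
After op 8 (move_left): buffer="szlfepfyypp" (len 11), cursors c1@10 c2@10, authorship .......1212
Authorship (.=original, N=cursor N): . . . . . . . 1 2 1 2
Index 8: author = 2

Answer: cursor 2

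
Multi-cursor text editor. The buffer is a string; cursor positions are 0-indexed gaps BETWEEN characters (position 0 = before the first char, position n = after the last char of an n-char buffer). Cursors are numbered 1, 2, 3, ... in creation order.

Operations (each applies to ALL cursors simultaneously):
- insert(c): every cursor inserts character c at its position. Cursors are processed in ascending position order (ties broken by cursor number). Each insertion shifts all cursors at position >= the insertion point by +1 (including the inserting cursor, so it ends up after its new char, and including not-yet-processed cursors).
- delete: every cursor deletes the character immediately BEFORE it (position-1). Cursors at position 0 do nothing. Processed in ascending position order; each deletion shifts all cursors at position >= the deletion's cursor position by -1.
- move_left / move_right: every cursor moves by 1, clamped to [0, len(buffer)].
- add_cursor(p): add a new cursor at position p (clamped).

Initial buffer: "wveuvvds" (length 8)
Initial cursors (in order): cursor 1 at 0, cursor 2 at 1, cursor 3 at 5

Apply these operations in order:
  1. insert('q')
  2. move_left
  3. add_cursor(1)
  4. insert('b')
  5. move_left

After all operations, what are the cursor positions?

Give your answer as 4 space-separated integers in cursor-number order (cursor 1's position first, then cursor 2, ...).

After op 1 (insert('q')): buffer="qwqveuvqvds" (len 11), cursors c1@1 c2@3 c3@8, authorship 1.2....3...
After op 2 (move_left): buffer="qwqveuvqvds" (len 11), cursors c1@0 c2@2 c3@7, authorship 1.2....3...
After op 3 (add_cursor(1)): buffer="qwqveuvqvds" (len 11), cursors c1@0 c4@1 c2@2 c3@7, authorship 1.2....3...
After op 4 (insert('b')): buffer="bqbwbqveuvbqvds" (len 15), cursors c1@1 c4@3 c2@5 c3@11, authorship 114.22....33...
After op 5 (move_left): buffer="bqbwbqveuvbqvds" (len 15), cursors c1@0 c4@2 c2@4 c3@10, authorship 114.22....33...

Answer: 0 4 10 2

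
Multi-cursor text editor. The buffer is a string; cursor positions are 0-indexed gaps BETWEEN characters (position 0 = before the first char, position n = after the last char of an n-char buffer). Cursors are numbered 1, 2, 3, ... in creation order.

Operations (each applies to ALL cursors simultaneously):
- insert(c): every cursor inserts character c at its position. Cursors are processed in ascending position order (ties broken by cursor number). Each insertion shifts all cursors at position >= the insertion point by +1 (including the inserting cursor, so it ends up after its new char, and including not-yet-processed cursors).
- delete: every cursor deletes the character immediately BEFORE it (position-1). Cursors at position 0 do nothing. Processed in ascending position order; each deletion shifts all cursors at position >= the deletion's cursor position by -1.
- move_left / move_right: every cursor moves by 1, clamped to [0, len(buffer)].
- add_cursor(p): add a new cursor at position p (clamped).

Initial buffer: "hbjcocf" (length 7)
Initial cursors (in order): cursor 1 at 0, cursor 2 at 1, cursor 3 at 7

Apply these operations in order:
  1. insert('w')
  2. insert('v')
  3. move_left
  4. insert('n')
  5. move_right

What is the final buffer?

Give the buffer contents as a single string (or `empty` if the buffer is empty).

After op 1 (insert('w')): buffer="whwbjcocfw" (len 10), cursors c1@1 c2@3 c3@10, authorship 1.2......3
After op 2 (insert('v')): buffer="wvhwvbjcocfwv" (len 13), cursors c1@2 c2@5 c3@13, authorship 11.22......33
After op 3 (move_left): buffer="wvhwvbjcocfwv" (len 13), cursors c1@1 c2@4 c3@12, authorship 11.22......33
After op 4 (insert('n')): buffer="wnvhwnvbjcocfwnv" (len 16), cursors c1@2 c2@6 c3@15, authorship 111.222......333
After op 5 (move_right): buffer="wnvhwnvbjcocfwnv" (len 16), cursors c1@3 c2@7 c3@16, authorship 111.222......333

Answer: wnvhwnvbjcocfwnv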